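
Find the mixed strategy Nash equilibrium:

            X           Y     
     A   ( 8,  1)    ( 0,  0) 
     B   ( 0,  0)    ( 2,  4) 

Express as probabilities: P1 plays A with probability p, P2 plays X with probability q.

p = 0.8, q = 0.2

Work:
Find probabilities that make opponent indifferent:
P2 chooses q to make P1 indifferent between A and B
P1 chooses p to make P2 indifferent between X and Y
Mixed NE: P1 plays (A: 0.8, B: 0.2), P2 plays (X: 0.2, Y: 0.8)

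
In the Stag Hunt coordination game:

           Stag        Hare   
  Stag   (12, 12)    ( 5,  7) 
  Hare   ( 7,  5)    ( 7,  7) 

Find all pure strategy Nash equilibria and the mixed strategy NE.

Pure NE: (Stag, Stag) and (Hare, Hare); Mixed NE: p = 0.2857, q = 0.2857

Work:
Check pure NE:
(Stag, Stag): (12, 12) - no unilateral deviation beneficial
(Hare, Hare): (7, 7) - no unilateral deviation beneficial
Mixed NE: P1 plays Stag with p = 0.2857, P2 plays Stag with q = 0.2857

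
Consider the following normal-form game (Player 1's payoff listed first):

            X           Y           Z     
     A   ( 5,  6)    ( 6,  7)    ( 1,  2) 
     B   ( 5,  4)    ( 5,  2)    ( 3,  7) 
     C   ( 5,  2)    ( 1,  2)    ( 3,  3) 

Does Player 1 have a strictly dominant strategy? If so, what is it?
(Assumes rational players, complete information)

No strictly dominant strategy exists for Player 1

Work:
A strategy strictly dominates another if it gives a strictly higher payoff against every opponent action. Compare each pair of P1's strategies column-by-column:
  A vs B: [5 vs 5, 6 vs 5, 1 vs 3] → A does not strictly dominate B (column X: 5 ≤ 5)
  A vs C: [5 vs 5, 6 vs 1, 1 vs 3] → A does not strictly dominate C (column X: 5 ≤ 5)
  B vs A: [5 vs 5, 5 vs 6, 3 vs 1] → B does not strictly dominate A (column X: 5 ≤ 5)
  B vs C: [5 vs 5, 5 vs 1, 3 vs 3] → B does not strictly dominate C (column X: 5 ≤ 5)
  C vs A: [5 vs 5, 1 vs 6, 3 vs 1] → C does not strictly dominate A (column X: 5 ≤ 5)
  C vs B: [5 vs 5, 1 vs 5, 3 vs 3] → C does not strictly dominate B (column X: 5 ≤ 5)
No single strategy strictly dominates all others → no strictly dominant strategy.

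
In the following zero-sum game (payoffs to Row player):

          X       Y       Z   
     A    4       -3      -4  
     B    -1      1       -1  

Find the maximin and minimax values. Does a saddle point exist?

Maximin = -1, Minimax = -1, Saddle: True

Work:
Row minimums: [-4, -1] → maximin = -1
Column maximums: [4, 1, -1] → minimax = -1
Saddle point exists! Game value = -1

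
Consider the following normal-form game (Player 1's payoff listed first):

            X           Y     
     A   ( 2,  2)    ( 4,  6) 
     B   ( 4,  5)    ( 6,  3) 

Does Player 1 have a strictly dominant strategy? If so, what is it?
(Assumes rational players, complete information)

Yes, Player 1's strictly dominant strategy is B

Work:
A strategy strictly dominates another if it gives a strictly higher payoff against every opponent action. Compare each pair of P1's strategies column-by-column:
  A vs B: [2 vs 4, 4 vs 6] → A does not strictly dominate B (column X: 2 ≤ 4)
  B vs A: [4 vs 2, 6 vs 4] → B strictly dominates A
B strictly dominates every other strategy → strictly dominant.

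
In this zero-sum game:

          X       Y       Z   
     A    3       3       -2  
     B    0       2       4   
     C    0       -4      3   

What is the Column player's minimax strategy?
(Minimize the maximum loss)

Column should play X or Y (all achieve the minimum), value = 3

Work:
Column player minimizes Row's maximum payoff:
Column X: max payoff to Row = 3
Column Y: max payoff to Row = 3
Column Z: max payoff to Row = 4
Minimum is 3, achieved by columns X, Y (tied).
Each of X or Y is a minimax strategy.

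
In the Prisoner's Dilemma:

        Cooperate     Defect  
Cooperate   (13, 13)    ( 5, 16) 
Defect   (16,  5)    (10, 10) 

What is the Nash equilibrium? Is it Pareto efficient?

(Defect, Defect) is NE; not Pareto efficient

Work:
Defect dominates Cooperate for both players:
If P2 cooperates: Defect (16) > Cooperate (13)
If P2 defects: Defect (10) > Cooperate (5)
NE: (Defect, Defect) with payoff (10, 10)
But (Cooperate, Cooperate) = (13, 13) Pareto dominates (10, 10)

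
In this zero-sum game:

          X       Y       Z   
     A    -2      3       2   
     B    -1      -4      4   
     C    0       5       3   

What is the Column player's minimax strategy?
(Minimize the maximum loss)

Column should play X, value = 0

Work:
Column player minimizes Row's maximum payoff:
Column X: max payoff to Row = 0
Column Y: max payoff to Row = 5
Column Z: max payoff to Row = 4
Minimum is 0, achieved by column X.
Minimax strategy: X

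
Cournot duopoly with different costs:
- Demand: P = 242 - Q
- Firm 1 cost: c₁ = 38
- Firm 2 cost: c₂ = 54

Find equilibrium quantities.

q₁* = 73.33, q₂* = 57.33

Work:
Reaction: q₁ = (242 - 38 - q₂)/2
Reaction: q₂ = (242 - 54 - q₁)/2
Solve simultaneously:
q₁* = (242 - 2×38 + 54)/3 = 73.33
q₂* = (242 - 2×54 + 38)/3 = 57.33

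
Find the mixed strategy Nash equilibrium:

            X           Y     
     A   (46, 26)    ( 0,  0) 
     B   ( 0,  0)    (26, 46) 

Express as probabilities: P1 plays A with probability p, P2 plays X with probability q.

p = 0.6389, q = 0.3611

Work:
Find probabilities that make opponent indifferent:
P2 chooses q to make P1 indifferent between A and B
P1 chooses p to make P2 indifferent between X and Y
Mixed NE: P1 plays (A: 0.6389, B: 0.3611), P2 plays (X: 0.3611, Y: 0.6389)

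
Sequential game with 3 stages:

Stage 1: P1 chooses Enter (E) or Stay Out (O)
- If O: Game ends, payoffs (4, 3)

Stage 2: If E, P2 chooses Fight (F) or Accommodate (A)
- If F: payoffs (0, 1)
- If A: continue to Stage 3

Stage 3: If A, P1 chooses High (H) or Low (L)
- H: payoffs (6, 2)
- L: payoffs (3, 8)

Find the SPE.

SPE: (E, A, H); Outcome (6, 2)

Work:
Stage 3: P1 chooses H (6 vs 3)
Stage 2: P2: F->1, A->2 (anticipating H). Choose A
Stage 1: P1: O->4, E->6 (anticipating A, H). Choose E
SPE path: E -> A -> H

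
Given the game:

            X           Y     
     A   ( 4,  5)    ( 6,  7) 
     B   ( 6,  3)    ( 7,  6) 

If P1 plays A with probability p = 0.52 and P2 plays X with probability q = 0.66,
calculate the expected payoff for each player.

E[P1] = 5.4768, E[P2] = 4.8832

Work:
E[P1] = p·q·π₁(A,X) + p·(1-q)·π₁(A,Y) + (1-p)·q·π₁(B,X) + (1-p)·(1-q)·π₁(B,Y)
= 0.52·0.66·4 + 0.52·0.34·6 + 0.48·0.66·6 + 0.48·0.34·7
= 5.4768

E[P2] = 4.8832 (similar calculation)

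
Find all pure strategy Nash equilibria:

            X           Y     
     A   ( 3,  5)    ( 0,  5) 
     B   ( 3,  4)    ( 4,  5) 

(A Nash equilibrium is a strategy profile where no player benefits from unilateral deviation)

Nash equilibrium: (A, X), (B, Y)

Work:
Best responses:
  P1 vs X: payoffs [3, 3] → best response A/B (payoff 3)
  P1 vs Y: payoffs [0, 4] → best response B (payoff 4)
  P2 vs A: payoffs [5, 5] → best response X/Y (payoff 5)
  P2 vs B: payoffs [4, 5] → best response Y (payoff 5)
Mutual best responses: (A,X), (B,Y) → Nash equilibria.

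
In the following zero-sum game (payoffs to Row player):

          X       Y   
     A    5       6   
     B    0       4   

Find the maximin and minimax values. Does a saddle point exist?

Maximin = 5, Minimax = 5, Saddle: True

Work:
Row minimums: [5, 0] → maximin = 5
Column maximums: [5, 6] → minimax = 5
Saddle point exists! Game value = 5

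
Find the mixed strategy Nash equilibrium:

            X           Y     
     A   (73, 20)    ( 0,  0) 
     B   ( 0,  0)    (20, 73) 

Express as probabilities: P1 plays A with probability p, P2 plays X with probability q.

p = 0.7849, q = 0.2151

Work:
Find probabilities that make opponent indifferent:
P2 chooses q to make P1 indifferent between A and B
P1 chooses p to make P2 indifferent between X and Y
Mixed NE: P1 plays (A: 0.7849, B: 0.2151), P2 plays (X: 0.2151, Y: 0.7849)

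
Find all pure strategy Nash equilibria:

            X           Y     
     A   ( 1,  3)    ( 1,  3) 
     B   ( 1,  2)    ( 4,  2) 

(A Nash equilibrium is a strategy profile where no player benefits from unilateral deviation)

Nash equilibrium: (A, X), (B, X), (B, Y)

Work:
Best responses:
  P1 vs X: payoffs [1, 1] → best response A/B (payoff 1)
  P1 vs Y: payoffs [1, 4] → best response B (payoff 4)
  P2 vs A: payoffs [3, 3] → best response X/Y (payoff 3)
  P2 vs B: payoffs [2, 2] → best response X/Y (payoff 2)
Mutual best responses: (A,X), (B,X), (B,Y) → Nash equilibria.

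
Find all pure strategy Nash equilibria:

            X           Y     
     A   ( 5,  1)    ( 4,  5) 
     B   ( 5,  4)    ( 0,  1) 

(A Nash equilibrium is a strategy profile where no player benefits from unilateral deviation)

Nash equilibrium: (A, Y), (B, X)

Work:
Best responses:
  P1 vs X: payoffs [5, 5] → best response A/B (payoff 5)
  P1 vs Y: payoffs [4, 0] → best response A (payoff 4)
  P2 vs A: payoffs [1, 5] → best response Y (payoff 5)
  P2 vs B: payoffs [4, 1] → best response X (payoff 4)
Mutual best responses: (A,Y), (B,X) → Nash equilibria.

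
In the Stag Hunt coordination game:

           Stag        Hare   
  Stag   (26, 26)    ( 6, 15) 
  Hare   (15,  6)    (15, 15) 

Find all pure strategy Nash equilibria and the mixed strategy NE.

Pure NE: (Stag, Stag) and (Hare, Hare); Mixed NE: p = 0.45, q = 0.45

Work:
Check pure NE:
(Stag, Stag): (26, 26) - no unilateral deviation beneficial
(Hare, Hare): (15, 15) - no unilateral deviation beneficial
Mixed NE: P1 plays Stag with p = 0.45, P2 plays Stag with q = 0.45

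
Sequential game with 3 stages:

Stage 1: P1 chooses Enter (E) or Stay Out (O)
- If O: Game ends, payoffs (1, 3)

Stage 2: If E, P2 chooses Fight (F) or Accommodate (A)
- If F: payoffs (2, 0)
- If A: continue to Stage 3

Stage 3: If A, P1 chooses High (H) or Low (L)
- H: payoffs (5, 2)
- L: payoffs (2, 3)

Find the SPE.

SPE: (E, A, H); Outcome (5, 2)

Work:
Stage 3: P1 chooses H (5 vs 2)
Stage 2: P2: F->0, A->2 (anticipating H). Choose A
Stage 1: P1: O->1, E->5 (anticipating A, H). Choose E
SPE path: E -> A -> H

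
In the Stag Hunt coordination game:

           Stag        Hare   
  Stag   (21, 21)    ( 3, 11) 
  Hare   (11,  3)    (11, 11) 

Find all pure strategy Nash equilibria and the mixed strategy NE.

Pure NE: (Stag, Stag) and (Hare, Hare); Mixed NE: p = 0.4444, q = 0.4444

Work:
Check pure NE:
(Stag, Stag): (21, 21) - no unilateral deviation beneficial
(Hare, Hare): (11, 11) - no unilateral deviation beneficial
Mixed NE: P1 plays Stag with p = 0.4444, P2 plays Stag with q = 0.4444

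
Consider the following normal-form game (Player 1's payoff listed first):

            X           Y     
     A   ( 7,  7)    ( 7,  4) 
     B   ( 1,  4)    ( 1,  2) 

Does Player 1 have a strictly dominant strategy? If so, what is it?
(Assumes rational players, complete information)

Yes, Player 1's strictly dominant strategy is A

Work:
A strategy strictly dominates another if it gives a strictly higher payoff against every opponent action. Compare each pair of P1's strategies column-by-column:
  A vs B: [7 vs 1, 7 vs 1] → A strictly dominates B
  B vs A: [1 vs 7, 1 vs 7] → B does not strictly dominate A (column X: 1 ≤ 7)
A strictly dominates every other strategy → strictly dominant.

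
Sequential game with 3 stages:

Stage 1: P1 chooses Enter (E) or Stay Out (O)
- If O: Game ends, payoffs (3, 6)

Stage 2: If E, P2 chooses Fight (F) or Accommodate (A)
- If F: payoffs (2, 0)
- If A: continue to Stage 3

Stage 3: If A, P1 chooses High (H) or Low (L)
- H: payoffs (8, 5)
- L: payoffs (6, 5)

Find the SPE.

SPE: (E, A, H); Outcome (8, 5)

Work:
Stage 3: P1 chooses H (8 vs 6)
Stage 2: P2: F->0, A->5 (anticipating H). Choose A
Stage 1: P1: O->3, E->8 (anticipating A, H). Choose E
SPE path: E -> A -> H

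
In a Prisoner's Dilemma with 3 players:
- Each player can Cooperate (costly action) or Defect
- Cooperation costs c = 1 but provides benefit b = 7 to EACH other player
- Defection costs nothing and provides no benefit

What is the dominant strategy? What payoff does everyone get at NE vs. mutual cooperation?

Dominant: Defect; NE payoff = 0; Coop payoff = 13

Work:
Defect dominates (saves cost c = 1, benefit to others is external)
NE: All defect → everyone gets 0
If all cooperate: each receives (2)×7 - 1 = 13
Social dilemma: 13 > 0 but NE gives 0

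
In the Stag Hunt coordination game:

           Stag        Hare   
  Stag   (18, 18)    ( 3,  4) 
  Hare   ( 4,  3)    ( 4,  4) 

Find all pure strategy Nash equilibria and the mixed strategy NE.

Pure NE: (Stag, Stag) and (Hare, Hare); Mixed NE: p = 0.0667, q = 0.0667

Work:
Check pure NE:
(Stag, Stag): (18, 18) - no unilateral deviation beneficial
(Hare, Hare): (4, 4) - no unilateral deviation beneficial
Mixed NE: P1 plays Stag with p = 0.0667, P2 plays Stag with q = 0.0667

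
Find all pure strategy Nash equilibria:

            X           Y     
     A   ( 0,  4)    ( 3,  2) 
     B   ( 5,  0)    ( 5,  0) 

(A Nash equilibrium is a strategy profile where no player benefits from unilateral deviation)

Nash equilibrium: (B, X), (B, Y)

Work:
Best responses:
  P1 vs X: payoffs [0, 5] → best response B (payoff 5)
  P1 vs Y: payoffs [3, 5] → best response B (payoff 5)
  P2 vs A: payoffs [4, 2] → best response X (payoff 4)
  P2 vs B: payoffs [0, 0] → best response X/Y (payoff 0)
Mutual best responses: (B,X), (B,Y) → Nash equilibria.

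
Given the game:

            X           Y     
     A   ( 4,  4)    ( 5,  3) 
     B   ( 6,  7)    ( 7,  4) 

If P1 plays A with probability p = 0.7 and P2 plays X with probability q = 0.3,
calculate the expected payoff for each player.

E[P1] = 5.3, E[P2] = 3.78

Work:
E[P1] = p·q·π₁(A,X) + p·(1-q)·π₁(A,Y) + (1-p)·q·π₁(B,X) + (1-p)·(1-q)·π₁(B,Y)
= 0.7·0.3·4 + 0.7·0.7·5 + 0.3·0.3·6 + 0.3·0.7·7
= 5.3

E[P2] = 3.78 (similar calculation)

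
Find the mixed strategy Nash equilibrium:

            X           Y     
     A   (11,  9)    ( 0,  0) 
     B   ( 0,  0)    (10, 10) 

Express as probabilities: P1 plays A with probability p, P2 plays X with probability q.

p = 0.5263, q = 0.4762

Work:
Find probabilities that make opponent indifferent:
P2 chooses q to make P1 indifferent between A and B
P1 chooses p to make P2 indifferent between X and Y
Mixed NE: P1 plays (A: 0.5263, B: 0.4737), P2 plays (X: 0.4762, Y: 0.5238)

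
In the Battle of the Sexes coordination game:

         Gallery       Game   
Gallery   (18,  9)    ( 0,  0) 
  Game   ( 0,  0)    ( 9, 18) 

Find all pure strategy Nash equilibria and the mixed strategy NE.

Pure NE: (Gallery, Gallery) and (Game, Game); Mixed NE: p = 0.6667, q = 0.3333

Work:
Check pure NE:
(Gallery, Gallery): (18, 9) - no unilateral deviation beneficial
(Game, Game): (9, 18) - no unilateral deviation beneficial
Mixed NE: P1 plays Gallery with p = 0.6667, P2 plays Gallery with q = 0.3333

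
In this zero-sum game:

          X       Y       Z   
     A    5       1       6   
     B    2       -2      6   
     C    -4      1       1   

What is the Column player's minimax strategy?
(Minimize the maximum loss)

Column should play Y, value = 1

Work:
Column player minimizes Row's maximum payoff:
Column X: max payoff to Row = 5
Column Y: max payoff to Row = 1
Column Z: max payoff to Row = 6
Minimum is 1, achieved by column Y.
Minimax strategy: Y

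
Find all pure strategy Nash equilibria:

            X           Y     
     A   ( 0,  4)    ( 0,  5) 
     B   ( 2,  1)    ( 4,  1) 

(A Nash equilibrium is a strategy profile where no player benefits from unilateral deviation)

Nash equilibrium: (B, X), (B, Y)

Work:
Best responses:
  P1 vs X: payoffs [0, 2] → best response B (payoff 2)
  P1 vs Y: payoffs [0, 4] → best response B (payoff 4)
  P2 vs A: payoffs [4, 5] → best response Y (payoff 5)
  P2 vs B: payoffs [1, 1] → best response X/Y (payoff 1)
Mutual best responses: (B,X), (B,Y) → Nash equilibria.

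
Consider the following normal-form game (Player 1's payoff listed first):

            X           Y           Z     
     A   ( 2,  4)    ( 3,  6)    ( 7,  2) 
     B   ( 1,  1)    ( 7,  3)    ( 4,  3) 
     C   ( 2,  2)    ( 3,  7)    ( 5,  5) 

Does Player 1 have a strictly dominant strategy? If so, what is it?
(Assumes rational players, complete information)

No strictly dominant strategy exists for Player 1

Work:
A strategy strictly dominates another if it gives a strictly higher payoff against every opponent action. Compare each pair of P1's strategies column-by-column:
  A vs B: [2 vs 1, 3 vs 7, 7 vs 4] → A does not strictly dominate B (column Y: 3 ≤ 7)
  A vs C: [2 vs 2, 3 vs 3, 7 vs 5] → A does not strictly dominate C (column X: 2 ≤ 2)
  B vs A: [1 vs 2, 7 vs 3, 4 vs 7] → B does not strictly dominate A (column X: 1 ≤ 2)
  B vs C: [1 vs 2, 7 vs 3, 4 vs 5] → B does not strictly dominate C (column X: 1 ≤ 2)
  C vs A: [2 vs 2, 3 vs 3, 5 vs 7] → C does not strictly dominate A (column X: 2 ≤ 2)
  C vs B: [2 vs 1, 3 vs 7, 5 vs 4] → C does not strictly dominate B (column Y: 3 ≤ 7)
No single strategy strictly dominates all others → no strictly dominant strategy.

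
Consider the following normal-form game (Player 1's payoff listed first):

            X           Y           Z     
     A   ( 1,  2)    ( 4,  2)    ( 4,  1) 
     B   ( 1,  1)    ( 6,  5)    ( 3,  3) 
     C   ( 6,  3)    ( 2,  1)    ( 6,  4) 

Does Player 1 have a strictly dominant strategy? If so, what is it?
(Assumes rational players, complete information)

No strictly dominant strategy exists for Player 1

Work:
A strategy strictly dominates another if it gives a strictly higher payoff against every opponent action. Compare each pair of P1's strategies column-by-column:
  A vs B: [1 vs 1, 4 vs 6, 4 vs 3] → A does not strictly dominate B (column X: 1 ≤ 1)
  A vs C: [1 vs 6, 4 vs 2, 4 vs 6] → A does not strictly dominate C (column X: 1 ≤ 6)
  B vs A: [1 vs 1, 6 vs 4, 3 vs 4] → B does not strictly dominate A (column X: 1 ≤ 1)
  B vs C: [1 vs 6, 6 vs 2, 3 vs 6] → B does not strictly dominate C (column X: 1 ≤ 6)
  C vs A: [6 vs 1, 2 vs 4, 6 vs 4] → C does not strictly dominate A (column Y: 2 ≤ 4)
  C vs B: [6 vs 1, 2 vs 6, 6 vs 3] → C does not strictly dominate B (column Y: 2 ≤ 6)
No single strategy strictly dominates all others → no strictly dominant strategy.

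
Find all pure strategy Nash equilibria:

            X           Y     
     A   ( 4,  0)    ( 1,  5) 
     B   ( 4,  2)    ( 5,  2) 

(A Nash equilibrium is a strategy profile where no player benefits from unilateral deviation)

Nash equilibrium: (B, X), (B, Y)

Work:
Best responses:
  P1 vs X: payoffs [4, 4] → best response A/B (payoff 4)
  P1 vs Y: payoffs [1, 5] → best response B (payoff 5)
  P2 vs A: payoffs [0, 5] → best response Y (payoff 5)
  P2 vs B: payoffs [2, 2] → best response X/Y (payoff 2)
Mutual best responses: (B,X), (B,Y) → Nash equilibria.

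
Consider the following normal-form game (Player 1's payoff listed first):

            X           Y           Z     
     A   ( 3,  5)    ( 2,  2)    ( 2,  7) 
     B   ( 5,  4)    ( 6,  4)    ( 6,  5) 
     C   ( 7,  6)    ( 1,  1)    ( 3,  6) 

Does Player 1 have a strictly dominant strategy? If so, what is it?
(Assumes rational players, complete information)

No strictly dominant strategy exists for Player 1

Work:
A strategy strictly dominates another if it gives a strictly higher payoff against every opponent action. Compare each pair of P1's strategies column-by-column:
  A vs B: [3 vs 5, 2 vs 6, 2 vs 6] → A does not strictly dominate B (column X: 3 ≤ 5)
  A vs C: [3 vs 7, 2 vs 1, 2 vs 3] → A does not strictly dominate C (column X: 3 ≤ 7)
  B vs A: [5 vs 3, 6 vs 2, 6 vs 2] → B strictly dominates A
  B vs C: [5 vs 7, 6 vs 1, 6 vs 3] → B does not strictly dominate C (column X: 5 ≤ 7)
  C vs A: [7 vs 3, 1 vs 2, 3 vs 2] → C does not strictly dominate A (column Y: 1 ≤ 2)
  C vs B: [7 vs 5, 1 vs 6, 3 vs 6] → C does not strictly dominate B (column Y: 1 ≤ 6)
No single strategy strictly dominates all others → no strictly dominant strategy.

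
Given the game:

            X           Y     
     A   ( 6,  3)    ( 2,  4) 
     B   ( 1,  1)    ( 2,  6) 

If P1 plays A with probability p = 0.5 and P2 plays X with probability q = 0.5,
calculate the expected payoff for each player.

E[P1] = 2.75, E[P2] = 3.5

Work:
E[P1] = p·q·π₁(A,X) + p·(1-q)·π₁(A,Y) + (1-p)·q·π₁(B,X) + (1-p)·(1-q)·π₁(B,Y)
= 0.5·0.5·6 + 0.5·0.5·2 + 0.5·0.5·1 + 0.5·0.5·2
= 2.75

E[P2] = 3.5 (similar calculation)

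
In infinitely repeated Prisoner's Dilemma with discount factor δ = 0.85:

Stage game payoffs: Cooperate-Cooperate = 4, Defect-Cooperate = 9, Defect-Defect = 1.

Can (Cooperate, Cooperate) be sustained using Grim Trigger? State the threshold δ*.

δ* = 0.625; since δ = 0.85 ≥ 0.625, cooperation can be sustained

Work:
For Grim Trigger:
Cooperate forever: 4/(1-δ)
Defect then punished: 9 + 1·δ/(1-δ)
Need: 4/(1-δ) ≥ 9 + 1·δ/(1-δ)
Solving: δ ≥ (T-R)/(T-P) = (9-4)/(9-1) = 0.625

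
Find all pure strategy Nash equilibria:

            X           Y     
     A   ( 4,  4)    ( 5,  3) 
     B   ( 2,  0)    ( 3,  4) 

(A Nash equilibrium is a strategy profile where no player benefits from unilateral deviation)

Nash equilibrium: (A, X)

Work:
Best responses:
  P1 vs X: payoffs [4, 2] → best response A (payoff 4)
  P1 vs Y: payoffs [5, 3] → best response A (payoff 5)
  P2 vs A: payoffs [4, 3] → best response X (payoff 4)
  P2 vs B: payoffs [0, 4] → best response Y (payoff 4)
Mutual best responses: (A,X) → Nash equilibria.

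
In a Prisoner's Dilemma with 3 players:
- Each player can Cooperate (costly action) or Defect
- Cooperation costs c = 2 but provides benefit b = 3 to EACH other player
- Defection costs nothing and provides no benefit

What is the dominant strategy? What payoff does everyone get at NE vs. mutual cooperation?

Dominant: Defect; NE payoff = 0; Coop payoff = 4

Work:
Defect dominates (saves cost c = 2, benefit to others is external)
NE: All defect → everyone gets 0
If all cooperate: each receives (2)×3 - 2 = 4
Social dilemma: 4 > 0 but NE gives 0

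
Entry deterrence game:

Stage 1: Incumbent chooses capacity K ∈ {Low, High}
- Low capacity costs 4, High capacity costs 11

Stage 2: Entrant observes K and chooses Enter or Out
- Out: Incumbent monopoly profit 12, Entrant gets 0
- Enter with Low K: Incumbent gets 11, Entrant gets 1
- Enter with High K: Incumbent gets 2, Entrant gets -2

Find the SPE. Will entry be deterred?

SPE: (Low, Enter|Low, Out|High); Entry not deterred. Incumbent net profit = 7, Entrant gets 1

Work:
After Low K: Entrant enters (1 > 0)
After High K: Entrant stays out (-2 < 0)
Incumbent: Low → 11−4=7, High → 12−11=1
Incumbent chooses Low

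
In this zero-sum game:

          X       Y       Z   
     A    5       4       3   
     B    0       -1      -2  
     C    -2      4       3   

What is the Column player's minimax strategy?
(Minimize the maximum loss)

Column should play Z, value = 3

Work:
Column player minimizes Row's maximum payoff:
Column X: max payoff to Row = 5
Column Y: max payoff to Row = 4
Column Z: max payoff to Row = 3
Minimum is 3, achieved by column Z.
Minimax strategy: Z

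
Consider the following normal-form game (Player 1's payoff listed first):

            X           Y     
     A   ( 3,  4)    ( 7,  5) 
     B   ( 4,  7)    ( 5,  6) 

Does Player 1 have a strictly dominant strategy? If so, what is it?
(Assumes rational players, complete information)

No strictly dominant strategy exists for Player 1

Work:
A strategy strictly dominates another if it gives a strictly higher payoff against every opponent action. Compare each pair of P1's strategies column-by-column:
  A vs B: [3 vs 4, 7 vs 5] → A does not strictly dominate B (column X: 3 ≤ 4)
  B vs A: [4 vs 3, 5 vs 7] → B does not strictly dominate A (column Y: 5 ≤ 7)
No single strategy strictly dominates all others → no strictly dominant strategy.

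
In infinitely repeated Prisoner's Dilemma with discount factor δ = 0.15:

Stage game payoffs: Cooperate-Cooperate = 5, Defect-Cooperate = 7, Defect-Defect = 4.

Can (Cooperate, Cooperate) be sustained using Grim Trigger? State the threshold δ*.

δ* = 0.6667; since δ = 0.15 < 0.6667, cooperation cannot be sustained

Work:
For Grim Trigger:
Cooperate forever: 5/(1-δ)
Defect then punished: 7 + 4·δ/(1-δ)
Need: 5/(1-δ) ≥ 7 + 4·δ/(1-δ)
Solving: δ ≥ (T-R)/(T-P) = (7-5)/(7-4) = 0.6667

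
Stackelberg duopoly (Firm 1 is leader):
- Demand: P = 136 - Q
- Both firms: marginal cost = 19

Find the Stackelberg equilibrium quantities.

q₁* (leader) = 58.5, q₂* (follower) = 29.25

Work:
Follower's reaction: q₂ = (a - c - q₁)/2
Leader substitutes: π₁ = q₁·(a - q₁ - (a-c-q₁)/2 - c)
FOC: q₁* = (136 - 19)/2 = 58.50
Then: q₂* = (136 - 19 - 58.5)/2 = 29.25
Leader has first-mover advantage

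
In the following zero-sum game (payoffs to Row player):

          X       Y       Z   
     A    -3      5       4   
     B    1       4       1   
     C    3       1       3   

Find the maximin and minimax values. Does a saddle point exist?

Maximin = 1, Minimax = 3, Saddle: False

Work:
Row minimums: [-3, 1, 1] → maximin = 1
Column maximums: [3, 5, 4] → minimax = 3
No saddle point (maximin ≠ minimax). Mixed strategy needed.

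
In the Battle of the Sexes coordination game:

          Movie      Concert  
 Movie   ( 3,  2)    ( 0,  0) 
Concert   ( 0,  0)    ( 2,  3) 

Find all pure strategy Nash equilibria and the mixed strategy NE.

Pure NE: (Movie, Movie) and (Concert, Concert); Mixed NE: p = 0.6, q = 0.4

Work:
Check pure NE:
(Movie, Movie): (3, 2) - no unilateral deviation beneficial
(Concert, Concert): (2, 3) - no unilateral deviation beneficial
Mixed NE: P1 plays Movie with p = 0.6, P2 plays Movie with q = 0.4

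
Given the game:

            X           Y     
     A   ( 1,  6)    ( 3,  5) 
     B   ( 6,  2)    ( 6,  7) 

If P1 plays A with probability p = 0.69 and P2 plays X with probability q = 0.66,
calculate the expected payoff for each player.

E[P1] = 3.0192, E[P2] = 5.0524

Work:
E[P1] = p·q·π₁(A,X) + p·(1-q)·π₁(A,Y) + (1-p)·q·π₁(B,X) + (1-p)·(1-q)·π₁(B,Y)
= 0.69·0.66·1 + 0.69·0.34·3 + 0.31·0.66·6 + 0.31·0.34·6
= 3.0192

E[P2] = 5.0524 (similar calculation)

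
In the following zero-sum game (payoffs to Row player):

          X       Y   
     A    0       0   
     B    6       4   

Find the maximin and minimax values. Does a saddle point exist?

Maximin = 4, Minimax = 4, Saddle: True

Work:
Row minimums: [0, 4] → maximin = 4
Column maximums: [6, 4] → minimax = 4
Saddle point exists! Game value = 4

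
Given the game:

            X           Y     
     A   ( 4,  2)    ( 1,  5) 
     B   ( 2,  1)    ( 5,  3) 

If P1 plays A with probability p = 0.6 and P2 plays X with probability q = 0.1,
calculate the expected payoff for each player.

E[P1] = 2.66, E[P2] = 3.94

Work:
E[P1] = p·q·π₁(A,X) + p·(1-q)·π₁(A,Y) + (1-p)·q·π₁(B,X) + (1-p)·(1-q)·π₁(B,Y)
= 0.6·0.1·4 + 0.6·0.9·1 + 0.4·0.1·2 + 0.4·0.9·5
= 2.66

E[P2] = 3.94 (similar calculation)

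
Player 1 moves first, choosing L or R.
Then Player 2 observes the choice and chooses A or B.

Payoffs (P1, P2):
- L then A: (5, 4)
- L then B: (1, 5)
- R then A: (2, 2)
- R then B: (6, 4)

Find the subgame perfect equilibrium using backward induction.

P1 plays R, P2 plays B after L and B after R; Payoff (6, 4)

Work:
Backward induction:
After L: P2 chooses B → P1 gets 1
After R: P2 chooses B → P1 gets 6
P1 chooses R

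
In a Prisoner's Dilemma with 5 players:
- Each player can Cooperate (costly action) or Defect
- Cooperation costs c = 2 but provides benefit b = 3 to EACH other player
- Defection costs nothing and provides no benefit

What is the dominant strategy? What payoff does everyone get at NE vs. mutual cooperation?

Dominant: Defect; NE payoff = 0; Coop payoff = 10

Work:
Defect dominates (saves cost c = 2, benefit to others is external)
NE: All defect → everyone gets 0
If all cooperate: each receives (4)×3 - 2 = 10
Social dilemma: 10 > 0 but NE gives 0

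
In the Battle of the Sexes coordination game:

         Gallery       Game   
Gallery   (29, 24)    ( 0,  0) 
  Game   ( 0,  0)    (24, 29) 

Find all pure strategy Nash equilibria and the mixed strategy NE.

Pure NE: (Gallery, Gallery) and (Game, Game); Mixed NE: p = 0.5472, q = 0.4528

Work:
Check pure NE:
(Gallery, Gallery): (29, 24) - no unilateral deviation beneficial
(Game, Game): (24, 29) - no unilateral deviation beneficial
Mixed NE: P1 plays Gallery with p = 0.5472, P2 plays Gallery with q = 0.4528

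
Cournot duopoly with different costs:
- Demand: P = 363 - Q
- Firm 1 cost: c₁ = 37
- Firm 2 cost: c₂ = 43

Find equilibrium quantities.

q₁* = 110.67, q₂* = 104.67

Work:
Reaction: q₁ = (363 - 37 - q₂)/2
Reaction: q₂ = (363 - 43 - q₁)/2
Solve simultaneously:
q₁* = (363 - 2×37 + 43)/3 = 110.67
q₂* = (363 - 2×43 + 37)/3 = 104.67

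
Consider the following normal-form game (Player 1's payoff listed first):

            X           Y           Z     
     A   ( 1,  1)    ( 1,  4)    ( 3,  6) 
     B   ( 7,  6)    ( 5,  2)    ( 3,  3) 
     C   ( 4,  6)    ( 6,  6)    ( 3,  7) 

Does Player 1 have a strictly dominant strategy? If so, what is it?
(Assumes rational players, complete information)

No strictly dominant strategy exists for Player 1

Work:
A strategy strictly dominates another if it gives a strictly higher payoff against every opponent action. Compare each pair of P1's strategies column-by-column:
  A vs B: [1 vs 7, 1 vs 5, 3 vs 3] → A does not strictly dominate B (column X: 1 ≤ 7)
  A vs C: [1 vs 4, 1 vs 6, 3 vs 3] → A does not strictly dominate C (column X: 1 ≤ 4)
  B vs A: [7 vs 1, 5 vs 1, 3 vs 3] → B does not strictly dominate A (column Z: 3 ≤ 3)
  B vs C: [7 vs 4, 5 vs 6, 3 vs 3] → B does not strictly dominate C (column Y: 5 ≤ 6)
  C vs A: [4 vs 1, 6 vs 1, 3 vs 3] → C does not strictly dominate A (column Z: 3 ≤ 3)
  C vs B: [4 vs 7, 6 vs 5, 3 vs 3] → C does not strictly dominate B (column X: 4 ≤ 7)
No single strategy strictly dominates all others → no strictly dominant strategy.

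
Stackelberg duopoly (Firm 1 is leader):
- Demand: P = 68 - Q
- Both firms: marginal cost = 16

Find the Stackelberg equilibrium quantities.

q₁* (leader) = 26.0, q₂* (follower) = 13.0

Work:
Follower's reaction: q₂ = (a - c - q₁)/2
Leader substitutes: π₁ = q₁·(a - q₁ - (a-c-q₁)/2 - c)
FOC: q₁* = (68 - 16)/2 = 26.00
Then: q₂* = (68 - 16 - 26.0)/2 = 13.00
Leader has first-mover advantage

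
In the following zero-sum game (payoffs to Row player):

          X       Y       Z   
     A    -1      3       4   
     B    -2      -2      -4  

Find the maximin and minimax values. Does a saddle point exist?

Maximin = -1, Minimax = -1, Saddle: True

Work:
Row minimums: [-1, -4] → maximin = -1
Column maximums: [-1, 3, 4] → minimax = -1
Saddle point exists! Game value = -1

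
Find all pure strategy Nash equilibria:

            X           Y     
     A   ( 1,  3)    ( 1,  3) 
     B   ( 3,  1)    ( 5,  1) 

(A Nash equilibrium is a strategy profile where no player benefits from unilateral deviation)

Nash equilibrium: (B, X), (B, Y)

Work:
Best responses:
  P1 vs X: payoffs [1, 3] → best response B (payoff 3)
  P1 vs Y: payoffs [1, 5] → best response B (payoff 5)
  P2 vs A: payoffs [3, 3] → best response X/Y (payoff 3)
  P2 vs B: payoffs [1, 1] → best response X/Y (payoff 1)
Mutual best responses: (B,X), (B,Y) → Nash equilibria.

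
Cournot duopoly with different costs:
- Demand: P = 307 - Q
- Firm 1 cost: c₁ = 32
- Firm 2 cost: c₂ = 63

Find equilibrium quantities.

q₁* = 102.0, q₂* = 71.0

Work:
Reaction: q₁ = (307 - 32 - q₂)/2
Reaction: q₂ = (307 - 63 - q₁)/2
Solve simultaneously:
q₁* = (307 - 2×32 + 63)/3 = 102.0
q₂* = (307 - 2×63 + 32)/3 = 71.0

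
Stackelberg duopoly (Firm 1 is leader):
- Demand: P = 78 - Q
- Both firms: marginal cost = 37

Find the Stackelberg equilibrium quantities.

q₁* (leader) = 20.5, q₂* (follower) = 10.25

Work:
Follower's reaction: q₂ = (a - c - q₁)/2
Leader substitutes: π₁ = q₁·(a - q₁ - (a-c-q₁)/2 - c)
FOC: q₁* = (78 - 37)/2 = 20.50
Then: q₂* = (78 - 37 - 20.5)/2 = 10.25
Leader has first-mover advantage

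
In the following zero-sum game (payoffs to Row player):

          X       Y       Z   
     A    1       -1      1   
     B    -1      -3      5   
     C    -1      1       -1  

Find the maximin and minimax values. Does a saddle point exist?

Maximin = -1, Minimax = 1, Saddle: False

Work:
Row minimums: [-1, -3, -1] → maximin = -1
Column maximums: [1, 1, 5] → minimax = 1
No saddle point (maximin ≠ minimax). Mixed strategy needed.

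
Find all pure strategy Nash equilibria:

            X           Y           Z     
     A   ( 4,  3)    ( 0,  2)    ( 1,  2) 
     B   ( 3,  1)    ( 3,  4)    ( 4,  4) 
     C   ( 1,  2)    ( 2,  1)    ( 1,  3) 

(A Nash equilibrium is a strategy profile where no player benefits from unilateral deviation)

Nash equilibrium: (A, X), (B, Y), (B, Z)

Work:
Best responses:
  P1 vs X: payoffs [4, 3, 1] → best response A (payoff 4)
  P1 vs Y: payoffs [0, 3, 2] → best response B (payoff 3)
  P1 vs Z: payoffs [1, 4, 1] → best response B (payoff 4)
  P2 vs A: payoffs [3, 2, 2] → best response X (payoff 3)
  P2 vs B: payoffs [1, 4, 4] → best response Y/Z (payoff 4)
  P2 vs C: payoffs [2, 1, 3] → best response Z (payoff 3)
Mutual best responses: (A,X), (B,Y), (B,Z) → Nash equilibria.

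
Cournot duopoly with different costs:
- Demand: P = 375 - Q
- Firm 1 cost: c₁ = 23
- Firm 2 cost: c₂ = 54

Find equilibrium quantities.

q₁* = 127.67, q₂* = 96.67

Work:
Reaction: q₁ = (375 - 23 - q₂)/2
Reaction: q₂ = (375 - 54 - q₁)/2
Solve simultaneously:
q₁* = (375 - 2×23 + 54)/3 = 127.67
q₂* = (375 - 2×54 + 23)/3 = 96.67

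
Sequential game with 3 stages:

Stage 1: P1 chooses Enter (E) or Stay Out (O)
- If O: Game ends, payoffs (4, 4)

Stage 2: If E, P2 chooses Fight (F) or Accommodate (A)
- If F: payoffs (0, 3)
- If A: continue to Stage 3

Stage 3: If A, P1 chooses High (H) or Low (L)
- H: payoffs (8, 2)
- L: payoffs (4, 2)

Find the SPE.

SPE: (O, F, H); Outcome (4, 4)

Work:
Stage 3: P1 chooses H (8 vs 4)
Stage 2: P2: F->3, A->2 (anticipating H). Choose F
Stage 1: P1: O->4, E->0 (anticipating F, H). Choose O
SPE path: O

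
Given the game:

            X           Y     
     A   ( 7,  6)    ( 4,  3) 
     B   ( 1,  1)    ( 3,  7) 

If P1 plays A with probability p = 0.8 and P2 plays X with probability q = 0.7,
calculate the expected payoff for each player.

E[P1] = 5.2, E[P2] = 4.64

Work:
E[P1] = p·q·π₁(A,X) + p·(1-q)·π₁(A,Y) + (1-p)·q·π₁(B,X) + (1-p)·(1-q)·π₁(B,Y)
= 0.8·0.7·7 + 0.8·0.3·4 + 0.2·0.7·1 + 0.2·0.3·3
= 5.2

E[P2] = 4.64 (similar calculation)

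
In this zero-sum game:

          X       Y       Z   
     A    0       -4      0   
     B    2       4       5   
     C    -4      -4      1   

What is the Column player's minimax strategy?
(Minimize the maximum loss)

Column should play X, value = 2

Work:
Column player minimizes Row's maximum payoff:
Column X: max payoff to Row = 2
Column Y: max payoff to Row = 4
Column Z: max payoff to Row = 5
Minimum is 2, achieved by column X.
Minimax strategy: X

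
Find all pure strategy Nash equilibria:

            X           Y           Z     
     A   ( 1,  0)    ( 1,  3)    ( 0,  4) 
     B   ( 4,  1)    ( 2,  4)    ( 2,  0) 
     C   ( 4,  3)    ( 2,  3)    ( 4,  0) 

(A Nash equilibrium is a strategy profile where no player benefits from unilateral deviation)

Nash equilibrium: (B, Y), (C, X), (C, Y)

Work:
Best responses:
  P1 vs X: payoffs [1, 4, 4] → best response B/C (payoff 4)
  P1 vs Y: payoffs [1, 2, 2] → best response B/C (payoff 2)
  P1 vs Z: payoffs [0, 2, 4] → best response C (payoff 4)
  P2 vs A: payoffs [0, 3, 4] → best response Z (payoff 4)
  P2 vs B: payoffs [1, 4, 0] → best response Y (payoff 4)
  P2 vs C: payoffs [3, 3, 0] → best response X/Y (payoff 3)
Mutual best responses: (B,Y), (C,X), (C,Y) → Nash equilibria.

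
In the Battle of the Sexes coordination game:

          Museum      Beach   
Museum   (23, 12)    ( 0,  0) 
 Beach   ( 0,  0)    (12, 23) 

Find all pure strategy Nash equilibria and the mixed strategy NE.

Pure NE: (Museum, Museum) and (Beach, Beach); Mixed NE: p = 0.6571, q = 0.3429

Work:
Check pure NE:
(Museum, Museum): (23, 12) - no unilateral deviation beneficial
(Beach, Beach): (12, 23) - no unilateral deviation beneficial
Mixed NE: P1 plays Museum with p = 0.6571, P2 plays Museum with q = 0.3429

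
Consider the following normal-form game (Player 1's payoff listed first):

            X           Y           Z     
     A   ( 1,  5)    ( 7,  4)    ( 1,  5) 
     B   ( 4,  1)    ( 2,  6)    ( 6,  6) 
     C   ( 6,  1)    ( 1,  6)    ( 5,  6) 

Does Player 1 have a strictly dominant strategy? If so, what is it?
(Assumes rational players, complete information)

No strictly dominant strategy exists for Player 1

Work:
A strategy strictly dominates another if it gives a strictly higher payoff against every opponent action. Compare each pair of P1's strategies column-by-column:
  A vs B: [1 vs 4, 7 vs 2, 1 vs 6] → A does not strictly dominate B (column X: 1 ≤ 4)
  A vs C: [1 vs 6, 7 vs 1, 1 vs 5] → A does not strictly dominate C (column X: 1 ≤ 6)
  B vs A: [4 vs 1, 2 vs 7, 6 vs 1] → B does not strictly dominate A (column Y: 2 ≤ 7)
  B vs C: [4 vs 6, 2 vs 1, 6 vs 5] → B does not strictly dominate C (column X: 4 ≤ 6)
  C vs A: [6 vs 1, 1 vs 7, 5 vs 1] → C does not strictly dominate A (column Y: 1 ≤ 7)
  C vs B: [6 vs 4, 1 vs 2, 5 vs 6] → C does not strictly dominate B (column Y: 1 ≤ 2)
No single strategy strictly dominates all others → no strictly dominant strategy.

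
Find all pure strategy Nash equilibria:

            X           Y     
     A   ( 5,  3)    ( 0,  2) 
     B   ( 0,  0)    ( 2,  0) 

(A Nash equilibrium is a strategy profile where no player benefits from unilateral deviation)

Nash equilibrium: (A, X), (B, Y)

Work:
Best responses:
  P1 vs X: payoffs [5, 0] → best response A (payoff 5)
  P1 vs Y: payoffs [0, 2] → best response B (payoff 2)
  P2 vs A: payoffs [3, 2] → best response X (payoff 3)
  P2 vs B: payoffs [0, 0] → best response X/Y (payoff 0)
Mutual best responses: (A,X), (B,Y) → Nash equilibria.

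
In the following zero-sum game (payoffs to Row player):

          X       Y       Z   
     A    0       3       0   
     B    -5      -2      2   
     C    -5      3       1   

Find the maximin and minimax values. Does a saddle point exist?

Maximin = 0, Minimax = 0, Saddle: True

Work:
Row minimums: [0, -5, -5] → maximin = 0
Column maximums: [0, 3, 2] → minimax = 0
Saddle point exists! Game value = 0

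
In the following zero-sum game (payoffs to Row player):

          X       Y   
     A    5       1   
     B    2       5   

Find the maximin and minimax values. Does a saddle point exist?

Maximin = 2, Minimax = 5, Saddle: False

Work:
Row minimums: [1, 2] → maximin = 2
Column maximums: [5, 5] → minimax = 5
No saddle point (maximin ≠ minimax). Mixed strategy needed.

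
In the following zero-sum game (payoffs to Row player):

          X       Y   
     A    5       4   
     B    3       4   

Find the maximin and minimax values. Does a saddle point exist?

Maximin = 4, Minimax = 4, Saddle: True

Work:
Row minimums: [4, 3] → maximin = 4
Column maximums: [5, 4] → minimax = 4
Saddle point exists! Game value = 4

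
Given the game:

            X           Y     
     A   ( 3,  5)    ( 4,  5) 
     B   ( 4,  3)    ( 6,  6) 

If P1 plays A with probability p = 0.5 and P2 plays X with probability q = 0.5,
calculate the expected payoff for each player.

E[P1] = 4.25, E[P2] = 4.75

Work:
E[P1] = p·q·π₁(A,X) + p·(1-q)·π₁(A,Y) + (1-p)·q·π₁(B,X) + (1-p)·(1-q)·π₁(B,Y)
= 0.5·0.5·3 + 0.5·0.5·4 + 0.5·0.5·4 + 0.5·0.5·6
= 4.25

E[P2] = 4.75 (similar calculation)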